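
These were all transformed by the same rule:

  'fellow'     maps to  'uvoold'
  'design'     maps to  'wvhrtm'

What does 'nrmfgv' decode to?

Each pair mirrors across the alphabet (f↔u, e↔v, l↔o): positions sum to 25. Each letter is replaced by its mirror in the alphabet: a↔z, b↔y, c↔x, and so on (the Atbash cipher).
Reversing it on nrmfgv: n↔m, r↔i, m↔n, f↔u, g↔t, v↔e.

minute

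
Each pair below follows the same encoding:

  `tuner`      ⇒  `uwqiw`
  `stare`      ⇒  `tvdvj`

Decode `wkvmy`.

In tuner: t→u is +1, u→w is +2, n→q is +3, e→i is +4 — the shift increases by 1 each position. Letter i (0-indexed) is shifted by i+1, so successive shifts are 1, 2, 3, ….
Decoding wkvmy: w−1=v, k−2=i, v−3=s, m−4=i, y−5=t.

visit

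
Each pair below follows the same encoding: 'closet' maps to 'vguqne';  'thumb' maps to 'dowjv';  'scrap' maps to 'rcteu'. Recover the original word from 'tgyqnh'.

flower

The output letters match the input read backwards, each shifted +2: closet reversed is tesolc. The word is reversed, then every letter is shifted forward by 2.
Undoing it on tgyqnh: shift back: t−2=r, g−2=e, y−2=w, q−2=o, n−2=l, h−2=f → rewolf; then reverse → flower.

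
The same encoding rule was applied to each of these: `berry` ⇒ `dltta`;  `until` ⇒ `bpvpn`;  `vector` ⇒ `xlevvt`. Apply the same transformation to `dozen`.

The shift depends on letter class: consonant b→d is +2, but vowel e→l is +7. Vowels shift forward by 7 and consonants shift forward by 2.
Applying it to dozen: d(cons)+2=f, o(vowel)+7=v, z(cons)+2=b, e(vowel)+7=l, n(cons)+2=p.

fvblp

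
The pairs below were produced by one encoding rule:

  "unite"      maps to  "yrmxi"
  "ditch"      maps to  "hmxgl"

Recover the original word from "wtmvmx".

spirit

Compare letters: u→y is +4, n→r is +4, i→m is +4 — a constant shift. Each letter is shifted forward by 4 in the alphabet (a Caesar shift of +4).
Undoing it on wtmvmx: w−4=s, t−4=p, m−4=i, v−4=r, m−4=i, x−4=t.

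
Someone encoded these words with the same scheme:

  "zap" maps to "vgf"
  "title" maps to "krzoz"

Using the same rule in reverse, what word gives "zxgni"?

Read the word backwards and shift each letter +6.
Decoding zxgni: shift back: z−6=t, x−6=r, g−6=a, n−6=h, i−6=c → trahc; then reverse → chart.

chart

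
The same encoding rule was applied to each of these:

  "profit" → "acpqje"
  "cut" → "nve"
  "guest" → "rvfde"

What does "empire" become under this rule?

fxajcf

Vowels shift forward by 1 and consonants shift forward by 11.
For empire: e(vowel)+1=f, m(cons)+11=x, p(cons)+11=a, i(vowel)+1=j, r(cons)+11=c, e(vowel)+1=f.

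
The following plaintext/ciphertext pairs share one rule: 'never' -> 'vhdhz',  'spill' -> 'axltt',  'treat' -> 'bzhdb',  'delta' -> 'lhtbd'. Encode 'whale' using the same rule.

epdth

The shift depends on letter class: consonant n→v is +8, but vowel e→h is +3. Vowels shift forward by 3 and consonants shift forward by 8.
For whale: w(cons)+8=e, h(cons)+8=p, a(vowel)+3=d, l(cons)+8=t, e(vowel)+3=h.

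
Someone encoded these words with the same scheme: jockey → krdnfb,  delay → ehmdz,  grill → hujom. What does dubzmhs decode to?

crawler

The shifts repeat in a cycle of length 2: positions 0,1,… shift by +1, +3, then the pattern repeats.
Reversing it on dubzmhs: d−1=c, u−3=r, b−1=a, z−3=w, m−1=l, h−3=e, s−1=r.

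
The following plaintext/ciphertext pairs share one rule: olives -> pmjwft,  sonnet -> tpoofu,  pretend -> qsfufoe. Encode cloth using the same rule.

dmpui

Compare letters: o→p is +1, l→m is +1, i→j is +1 — a constant shift. Each letter is shifted forward by 1 in the alphabet (a Caesar shift of +1).
Applying it to cloth: c+1=d, l+1=m, o+1=p, t+1=u, h+1=i.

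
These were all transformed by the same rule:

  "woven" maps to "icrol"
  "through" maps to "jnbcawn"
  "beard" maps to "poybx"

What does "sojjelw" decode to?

Each letter's alphabet position (a=0..z=25) is mapped through 17·x+24 mod 26 — an affine cipher.
Reversing it on sojjelw: s(18)→23·(18−24)≡18=s; o(14)→23·(14−24)≡4=e; j(9)→23·(9−24)≡19=t; j(9)→23·(9−24)≡19=t; e(4)→23·(4−24)≡8=i; l(11)→23·(11−24)≡13=n; w(22)→23·(22−24)≡6=g (all mod 26).

setting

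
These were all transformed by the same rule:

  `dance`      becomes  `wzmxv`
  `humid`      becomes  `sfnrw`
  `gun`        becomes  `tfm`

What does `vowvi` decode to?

elder

Each pair mirrors across the alphabet (d↔w, a↔z, n↔m): positions sum to 25. This is the alphabet-reversal cipher (Atbash): a becomes z, b becomes y, etc.
Undoing it on vowvi: v↔e, o↔l, w↔d, v↔e, i↔r.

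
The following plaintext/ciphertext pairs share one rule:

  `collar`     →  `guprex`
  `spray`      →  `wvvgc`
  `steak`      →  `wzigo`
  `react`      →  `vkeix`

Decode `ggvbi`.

Shifts by position in collar: pos 0: c→g (+4), pos 1: o→u (+6), pos 2: l→p (+4), pos 3: l→r (+6) — repeating every 2. The shifts repeat in a cycle of length 2: positions 0,1,… shift by +4, +6, then the pattern repeats.
Undoing it on ggvbi: g−4=c, g−6=a, v−4=r, b−6=v, i−4=e.

carve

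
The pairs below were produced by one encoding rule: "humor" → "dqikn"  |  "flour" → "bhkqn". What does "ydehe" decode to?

Compare letters: h→d is +22, u→q is +22, m→i is +22 — a constant shift. This is a Caesar cipher with shift 22.
Reversing it on ydehe: y−22=c, d−22=h, e−22=i, h−22=l, e−22=i.

chili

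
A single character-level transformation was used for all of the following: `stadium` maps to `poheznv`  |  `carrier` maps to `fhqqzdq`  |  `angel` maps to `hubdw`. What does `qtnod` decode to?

route

Each letter's alphabet position (a=0..z=25) is mapped through 25·x+7 mod 26 — an affine cipher.
Decoding qtnod: q(16)→25·(16−7)≡17=r; t(19)→25·(19−7)≡14=o; n(13)→25·(13−7)≡20=u; o(14)→25·(14−7)≡19=t; d(3)→25·(3−7)≡4=e (all mod 26).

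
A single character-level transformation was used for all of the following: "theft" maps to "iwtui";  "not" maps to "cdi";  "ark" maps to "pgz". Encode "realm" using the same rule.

Every letter moves 15 places later in the alphabet, wrapping around z→a.
Applying it to realm: r+15=g, e+15=t, a+15=p, l+15=a, m+15=b.

gtpab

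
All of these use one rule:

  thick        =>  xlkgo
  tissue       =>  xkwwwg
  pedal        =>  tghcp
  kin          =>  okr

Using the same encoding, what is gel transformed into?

kgp

The shift depends on letter class: consonant t→x is +4, but vowel i→k is +2. Two shifts are in play — +2 for a/e/i/o/u, +4 for every other letter.
Applying it to gel: g(cons)+4=k, e(vowel)+2=g, l(cons)+4=p.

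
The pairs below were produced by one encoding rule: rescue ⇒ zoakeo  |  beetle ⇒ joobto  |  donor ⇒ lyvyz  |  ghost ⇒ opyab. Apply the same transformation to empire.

ouxszo

The rule splits by letter class: vowels +10, consonants +8.
On empire: e(vowel)+10=o, m(cons)+8=u, p(cons)+8=x, i(vowel)+10=s, r(cons)+8=z, e(vowel)+10=o.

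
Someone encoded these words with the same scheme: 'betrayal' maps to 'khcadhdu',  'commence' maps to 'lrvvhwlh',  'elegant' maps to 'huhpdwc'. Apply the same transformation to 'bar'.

kda

Two shifts are in play — +3 for a/e/i/o/u, +9 for every other letter.
On bar: b(cons)+9=k, a(vowel)+3=d, r(cons)+9=a.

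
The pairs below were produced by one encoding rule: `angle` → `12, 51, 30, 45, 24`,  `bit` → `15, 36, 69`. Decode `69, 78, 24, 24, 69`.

The formula is n = 3×(alphabet index, a=1) + 9.
Undoing it on 69, 78, 24, 24, 69: 69→(69−9)÷3=20=t, 78→(78−9)÷3=23=w, 24→(24−9)÷3=5=e, 24→(24−9)÷3=5=e, 69→(69−9)÷3=20=t.

tweet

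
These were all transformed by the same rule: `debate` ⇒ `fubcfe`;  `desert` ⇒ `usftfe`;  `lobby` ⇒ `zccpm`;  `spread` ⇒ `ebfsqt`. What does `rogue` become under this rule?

The output letters match the input read backwards, each shifted +1: debate reversed is etabed. Two steps: reverse the string, then apply a Caesar shift of +1.
For rogue: reverse → eugor; then shift: e+1=f, u+1=v, g+1=h, o+1=p, r+1=s.

fvhps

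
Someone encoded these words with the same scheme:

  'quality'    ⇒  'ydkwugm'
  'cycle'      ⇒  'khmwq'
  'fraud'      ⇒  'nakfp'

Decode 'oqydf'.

In quality: q→y is +8, u→d is +9, a→k is +10, l→w is +11 — the shift increases by 1 each position. Letter i (0-indexed) is shifted by i+8, so successive shifts are 8, 9, 10, ….
Reversing it on oqydf: o−8=g, q−9=h, y−10=o, d−11=s, f−12=t.

ghost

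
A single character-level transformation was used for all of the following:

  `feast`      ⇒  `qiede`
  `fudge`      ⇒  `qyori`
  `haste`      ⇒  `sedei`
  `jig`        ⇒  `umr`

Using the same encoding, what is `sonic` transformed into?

dsymn

The shift depends on letter class: consonant f→q is +11, but vowel e→i is +4. Two shifts are in play — +4 for a/e/i/o/u, +11 for every other letter.
On sonic: s(cons)+11=d, o(vowel)+4=s, n(cons)+11=y, i(vowel)+4=m, c(cons)+11=n.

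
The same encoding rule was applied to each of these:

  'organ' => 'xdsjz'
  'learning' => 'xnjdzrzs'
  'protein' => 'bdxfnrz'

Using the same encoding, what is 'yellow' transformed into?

knxxxi

The rule splits by letter class: vowels +9, consonants +12.
For yellow: y(cons)+12=k, e(vowel)+9=n, l(cons)+12=x, l(cons)+12=x, o(vowel)+9=x, w(cons)+12=i.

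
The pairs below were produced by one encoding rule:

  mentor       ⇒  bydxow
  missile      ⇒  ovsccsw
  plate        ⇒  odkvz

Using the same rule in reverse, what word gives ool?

The output letters match the input read backwards, each shifted +10: mentor reversed is rotnem. Read the word backwards and shift each letter +10.
Reversing it on ool: shift back: o−10=e, o−10=e, l−10=b → eeb; then reverse → bee.

bee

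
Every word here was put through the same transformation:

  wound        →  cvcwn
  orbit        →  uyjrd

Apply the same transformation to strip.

The shift increases by 1 at each position, starting from +6: 6, 7, 8, ….
For strip: s+6=y, t+7=a, r+8=z, i+9=r, p+10=z.

yazrz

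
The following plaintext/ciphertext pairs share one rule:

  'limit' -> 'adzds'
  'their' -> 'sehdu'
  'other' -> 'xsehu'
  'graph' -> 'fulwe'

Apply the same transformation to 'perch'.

whuje

l(11)→a(0) and i(8)→d(3) fit y≡25x+11 (mod 26); the inverse of 25 mod 26 is 25. Each letter's alphabet position (a=0..z=25) is mapped through 25·x+11 mod 26 — an affine cipher.
Applying it to perch: p(15)→25·15+11≡22=w; e(4)→25·4+11≡7=h; r(17)→25·17+11≡20=u; c(2)→25·2+11≡9=j; h(7)→25·7+11≡4=e (all mod 26).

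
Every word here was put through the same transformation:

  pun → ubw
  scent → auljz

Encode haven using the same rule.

The output letters match the input read backwards, each shifted +7: pun reversed is nup. Read the word backwards and shift each letter +7.
For haven: reverse → nevah; then shift: n+7=u, e+7=l, v+7=c, a+7=h, h+7=o.

ulcho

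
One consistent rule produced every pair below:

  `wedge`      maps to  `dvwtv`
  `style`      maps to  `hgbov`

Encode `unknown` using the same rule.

Each pair mirrors across the alphabet (w↔d, e↔v, d↔w): positions sum to 25. Each letter is replaced by its mirror in the alphabet: a↔z, b↔y, c↔x, and so on (the Atbash cipher).
Applying it to unknown: u↔f, n↔m, k↔p, n↔m, o↔l, w↔d, n↔m.

fmpmldm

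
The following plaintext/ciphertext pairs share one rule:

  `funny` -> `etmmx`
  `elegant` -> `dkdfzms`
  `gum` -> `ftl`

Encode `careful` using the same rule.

bzqdetk

Compare letters: f→e is +25, u→t is +25, n→m is +25 — a constant shift. This is a Caesar cipher with shift 25.
On careful: c+25=b, a+25=z, r+25=q, e+25=d, f+25=e, u+25=t, l+25=k.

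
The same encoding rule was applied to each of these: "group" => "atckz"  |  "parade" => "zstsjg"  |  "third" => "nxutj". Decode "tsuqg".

raise

g(6)→a(0) and r(17)→t(19) fit y≡23x+18 (mod 26); the inverse of 23 mod 26 is 17. Each letter's alphabet position (a=0..z=25) is mapped through 23·x+18 mod 26 — an affine cipher.
Reversing it on tsuqg: t(19)→17·(19−18)≡17=r; s(18)→17·(18−18)≡0=a; u(20)→17·(20−18)≡8=i; q(16)→17·(16−18)≡18=s; g(6)→17·(6−18)≡4=e (all mod 26).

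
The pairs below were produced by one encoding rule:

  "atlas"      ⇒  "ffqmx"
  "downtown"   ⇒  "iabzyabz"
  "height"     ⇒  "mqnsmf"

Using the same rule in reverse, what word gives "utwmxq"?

The shifts repeat in a cycle of length 2: positions 0,1,… shift by +5, +12, then the pattern repeats.
Undoing it on utwmxq: u−5=p, t−12=h, w−5=r, m−12=a, x−5=s, q−12=e.

phrase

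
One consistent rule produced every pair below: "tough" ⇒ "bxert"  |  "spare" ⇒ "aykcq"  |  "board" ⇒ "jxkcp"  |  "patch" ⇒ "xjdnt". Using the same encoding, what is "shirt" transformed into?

aqscf

The shift increases by 1 at each position, starting from +8: 8, 9, 10, ….
On shirt: s+8=a, h+9=q, i+10=s, r+11=c, t+12=f.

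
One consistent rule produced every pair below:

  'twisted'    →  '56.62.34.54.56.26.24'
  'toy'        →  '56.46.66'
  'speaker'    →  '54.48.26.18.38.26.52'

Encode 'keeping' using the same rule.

The formula is n = 2×(alphabet index, a=1) + 16.
For keeping: k=11→38, e=5→26, e=5→26, p=16→48, i=9→34, n=14→44, g=7→30.

38.26.26.48.34.44.30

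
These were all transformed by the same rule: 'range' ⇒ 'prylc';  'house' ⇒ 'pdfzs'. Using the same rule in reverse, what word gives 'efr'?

gut

The output letters match the input read backwards, each shifted +11: range reversed is egnar. The word is reversed, then every letter is shifted forward by 11.
Reversing it on efr: shift back: e−11=t, f−11=u, r−11=g → tug; then reverse → gut.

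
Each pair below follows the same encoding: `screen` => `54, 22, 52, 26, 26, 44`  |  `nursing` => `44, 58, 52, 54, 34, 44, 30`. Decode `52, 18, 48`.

rap

s(#19)→54 and c(#3)→22: differences scale by 2, so n = 2·pos + 16. Each letter becomes 2×(its alphabet position, a=1..z=26) + 16.
Undoing it on 52, 18, 48: 52→(52−16)÷2=18=r, 18→(18−16)÷2=1=a, 48→(48−16)÷2=16=p.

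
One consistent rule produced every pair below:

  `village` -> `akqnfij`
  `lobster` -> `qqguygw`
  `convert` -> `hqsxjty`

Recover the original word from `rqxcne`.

Shifts by position in village: pos 0: v→a (+5), pos 1: i→k (+2), pos 2: l→q (+5), pos 3: l→n (+2) — repeating every 2. The shifts repeat in a cycle of length 2: positions 0,1,… shift by +5, +2, then the pattern repeats.
Decoding rqxcne: r−5=m, q−2=o, x−5=s, c−2=a, n−5=i, e−2=c.

mosaic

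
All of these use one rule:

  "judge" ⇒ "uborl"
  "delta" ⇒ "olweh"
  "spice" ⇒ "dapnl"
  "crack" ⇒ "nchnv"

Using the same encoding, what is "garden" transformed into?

rhcoly

The shift depends on letter class: consonant j→u is +11, but vowel u→b is +7. The rule splits by letter class: vowels +7, consonants +11.
On garden: g(cons)+11=r, a(vowel)+7=h, r(cons)+11=c, d(cons)+11=o, e(vowel)+7=l, n(cons)+11=y.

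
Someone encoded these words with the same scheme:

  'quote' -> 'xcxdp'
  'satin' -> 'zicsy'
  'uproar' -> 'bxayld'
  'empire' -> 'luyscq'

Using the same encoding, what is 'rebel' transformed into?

ymkow

In quote: q→x is +7, u→c is +8, o→x is +9, t→d is +10 — the shift increases by 1 each position. Letter i (0-indexed) is shifted by i+7, so successive shifts are 7, 8, 9, ….
For rebel: r+7=y, e+8=m, b+9=k, e+10=o, l+11=w.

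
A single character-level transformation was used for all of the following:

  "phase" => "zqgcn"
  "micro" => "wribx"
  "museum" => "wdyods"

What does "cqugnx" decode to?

A repeating key of period 3 is used — shifts +10, +9, +6 over and over.
Decoding cqugnx: c−10=s, q−9=h, u−6=o, g−10=w, n−9=e, x−6=r.

shower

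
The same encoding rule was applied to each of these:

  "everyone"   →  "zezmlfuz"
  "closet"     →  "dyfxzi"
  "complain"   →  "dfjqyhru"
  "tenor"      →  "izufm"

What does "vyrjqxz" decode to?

glimpse

e(4)→z(25) and v(21)→e(4) fit y≡11x+7 (mod 26); the inverse of 11 mod 26 is 19. Each letter's alphabet position (a=0..z=25) is mapped through 11·x+7 mod 26 — an affine cipher.
Decoding vyrjqxz: v(21)→19·(21−7)≡6=g; y(24)→19·(24−7)≡11=l; r(17)→19·(17−7)≡8=i; j(9)→19·(9−7)≡12=m; q(16)→19·(16−7)≡15=p; x(23)→19·(23−7)≡18=s; z(25)→19·(25−7)≡4=e (all mod 26).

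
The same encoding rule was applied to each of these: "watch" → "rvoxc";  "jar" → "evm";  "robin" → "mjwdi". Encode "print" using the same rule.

kmdio

Compare letters: w→r is +21, a→v is +21, t→o is +21 — a constant shift. This is a Caesar cipher with shift 21.
For print: p+21=k, r+21=m, i+21=d, n+21=i, t+21=o.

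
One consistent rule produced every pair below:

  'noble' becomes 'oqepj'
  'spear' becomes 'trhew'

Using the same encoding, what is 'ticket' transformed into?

ukfojz

Each letter shifts forward by (position + 1), i.e. 1, 2, 3, … — the shift grows by one for each successive letter.
On ticket: t+1=u, i+2=k, c+3=f, k+4=o, e+5=j, t+6=z.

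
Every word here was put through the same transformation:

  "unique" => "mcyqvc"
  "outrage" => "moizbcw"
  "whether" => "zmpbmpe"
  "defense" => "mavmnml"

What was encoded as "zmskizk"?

cracker

The output letters match the input read backwards, each shifted +8: unique reversed is euqinu. Two steps: reverse the string, then apply a Caesar shift of +8.
Decoding zmskizk: shift back: z−8=r, m−8=e, s−8=k, k−8=c, i−8=a, z−8=r, k−8=c → rekcarc; then reverse → cracker.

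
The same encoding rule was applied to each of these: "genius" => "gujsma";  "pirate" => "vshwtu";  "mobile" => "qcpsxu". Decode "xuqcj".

lemon

g(6)→g(6) and e(4)→u(20) fit y≡19x+22 (mod 26); the inverse of 19 mod 26 is 11. This is an affine cipher: with a=0,…,z=25, each position x becomes (19x+22) mod 26.
Undoing it on xuqcj: x(23)→11·(23−22)≡11=l; u(20)→11·(20−22)≡4=e; q(16)→11·(16−22)≡12=m; c(2)→11·(2−22)≡14=o; j(9)→11·(9−22)≡13=n (all mod 26).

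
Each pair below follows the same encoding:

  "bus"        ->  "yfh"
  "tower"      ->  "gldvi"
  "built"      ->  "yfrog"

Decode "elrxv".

Letters are reflected about the middle of the alphabet (position → 25−position): Atbash.
Reversing it on elrxv: e↔v, l↔o, r↔i, x↔c, v↔e.

voice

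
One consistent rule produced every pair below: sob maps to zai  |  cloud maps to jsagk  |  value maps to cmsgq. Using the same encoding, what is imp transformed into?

utw

The shift depends on letter class: consonant s→z is +7, but vowel o→a is +12. Vowels shift forward by 12 and consonants shift forward by 7.
On imp: i(vowel)+12=u, m(cons)+7=t, p(cons)+7=w.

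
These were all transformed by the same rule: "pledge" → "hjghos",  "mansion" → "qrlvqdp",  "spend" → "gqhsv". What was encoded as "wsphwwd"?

The output letters match the input read backwards, each shifted +3: pledge reversed is egdelp. Two steps: reverse the string, then apply a Caesar shift of +3.
Decoding wsphwwd: shift back: w−3=t, s−3=p, p−3=m, h−3=e, w−3=t, w−3=t, d−3=a → tpmetta; then reverse → attempt.

attempt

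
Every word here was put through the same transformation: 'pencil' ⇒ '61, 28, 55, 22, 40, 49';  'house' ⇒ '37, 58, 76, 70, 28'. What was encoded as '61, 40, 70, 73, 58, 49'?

p(#16)→61 and e(#5)→28: differences scale by 3, so n = 3·pos + 13. The formula is n = 3×(alphabet index, a=1) + 13.
Decoding 61, 40, 70, 73, 58, 49: 61→(61−13)÷3=16=p, 40→(40−13)÷3=9=i, 70→(70−13)÷3=19=s, 73→(73−13)÷3=20=t, 58→(58−13)÷3=15=o, 49→(49−13)÷3=12=l.

pistol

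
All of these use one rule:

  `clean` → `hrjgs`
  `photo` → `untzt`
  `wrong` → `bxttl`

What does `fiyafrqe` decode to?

actually

Shifts by position in clean: pos 0: c→h (+5), pos 1: l→r (+6), pos 2: e→j (+5), pos 3: a→g (+6) — repeating every 2. The shifts repeat in a cycle of length 2: positions 0,1,… shift by +5, +6, then the pattern repeats.
Undoing it on fiyafrqe: f−5=a, i−6=c, y−5=t, a−6=u, f−5=a, r−6=l, q−5=l, e−6=y.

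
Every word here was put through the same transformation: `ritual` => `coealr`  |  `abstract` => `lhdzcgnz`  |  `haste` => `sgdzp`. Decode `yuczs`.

The shifts repeat in a cycle of length 2: positions 0,1,… shift by +11, +6, then the pattern repeats.
Decoding yuczs: y−11=n, u−6=o, c−11=r, z−6=t, s−11=h.

north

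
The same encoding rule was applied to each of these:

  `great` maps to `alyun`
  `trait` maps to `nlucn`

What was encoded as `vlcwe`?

brick

Compare letters: g→a is +20, r→l is +20, e→y is +20 — a constant shift. Every letter moves 20 places later in the alphabet, wrapping around z→a.
Undoing it on vlcwe: v−20=b, l−20=r, c−20=i, w−20=c, e−20=k.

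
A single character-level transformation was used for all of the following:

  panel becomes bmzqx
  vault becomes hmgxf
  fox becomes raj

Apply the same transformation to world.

iadxp

Every letter moves 12 places later in the alphabet, wrapping around z→a.
For world: w+12=i, o+12=a, r+12=d, l+12=x, d+12=p.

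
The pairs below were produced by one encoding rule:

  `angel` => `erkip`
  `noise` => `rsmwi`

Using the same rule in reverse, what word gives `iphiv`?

It's a constant shift of +4 (ROT4).
Decoding iphiv: i−4=e, p−4=l, h−4=d, i−4=e, v−4=r.

elder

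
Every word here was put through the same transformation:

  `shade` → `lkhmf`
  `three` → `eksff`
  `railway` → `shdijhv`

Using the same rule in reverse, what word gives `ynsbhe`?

format

s(18)→l(11) and h(7)→k(10) fit y≡19x+7 (mod 26); the inverse of 19 mod 26 is 11. This is an affine cipher: with a=0,…,z=25, each position x becomes (19x+7) mod 26.
Decoding ynsbhe: y(24)→11·(24−7)≡5=f; n(13)→11·(13−7)≡14=o; s(18)→11·(18−7)≡17=r; b(1)→11·(1−7)≡12=m; h(7)→11·(7−7)≡0=a; e(4)→11·(4−7)≡19=t (all mod 26).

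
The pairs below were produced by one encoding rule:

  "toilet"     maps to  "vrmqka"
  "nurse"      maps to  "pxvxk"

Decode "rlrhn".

pinch

In toilet: t→v is +2, o→r is +3, i→m is +4, l→q is +5 — the shift increases by 1 each position. Each letter shifts forward by (position + 2), i.e. 2, 3, 4, … — the shift grows by one for each successive letter.
Reversing it on rlrhn: r−2=p, l−3=i, r−4=n, h−5=c, n−6=h.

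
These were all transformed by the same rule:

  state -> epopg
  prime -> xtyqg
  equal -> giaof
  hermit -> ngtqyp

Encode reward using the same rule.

s(18)→e(4) and t(19)→p(15) fit y≡11x+14 (mod 26); the inverse of 11 mod 26 is 19. Treating letters as 0–25, the rule is x ↦ 11x + 14 (mod 26).
For reward: r(17)→11·17+14≡19=t; e(4)→11·4+14≡6=g; w(22)→11·22+14≡22=w; a(0)→11·0+14≡14=o; r(17)→11·17+14≡19=t; d(3)→11·3+14≡21=v (all mod 26).

tgwotv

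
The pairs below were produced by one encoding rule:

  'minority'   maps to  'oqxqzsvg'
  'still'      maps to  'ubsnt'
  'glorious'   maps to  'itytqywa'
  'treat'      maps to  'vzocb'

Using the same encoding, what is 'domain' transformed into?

fwwcqx

It's a Vigenère-style cipher with numeric key [2,8,10]: position i shifts by key[i mod 3].
For domain: d+2=f, o+8=w, m+10=w, a+2=c, i+8=q, n+10=x.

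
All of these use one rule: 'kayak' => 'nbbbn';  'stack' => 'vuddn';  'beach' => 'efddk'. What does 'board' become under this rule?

The shifts repeat in a cycle of length 2: positions 0,1,… shift by +3, +1, then the pattern repeats.
On board: b+3=e, o+1=p, a+3=d, r+1=s, d+3=g.

epdsg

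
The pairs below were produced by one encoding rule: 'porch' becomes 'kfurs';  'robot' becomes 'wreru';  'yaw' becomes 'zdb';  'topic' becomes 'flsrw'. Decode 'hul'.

ire

The output letters match the input read backwards, each shifted +3: porch reversed is hcrop. Two steps: reverse the string, then apply a Caesar shift of +3.
Decoding hul: shift back: h−3=e, u−3=r, l−3=i → eri; then reverse → ire.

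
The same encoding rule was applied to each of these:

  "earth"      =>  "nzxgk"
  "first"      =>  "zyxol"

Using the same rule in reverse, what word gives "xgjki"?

The word is reversed, then every letter is shifted forward by 6.
Reversing it on xgjki: shift back: x−6=r, g−6=a, j−6=d, k−6=e, i−6=c → radec; then reverse → cedar.

cedar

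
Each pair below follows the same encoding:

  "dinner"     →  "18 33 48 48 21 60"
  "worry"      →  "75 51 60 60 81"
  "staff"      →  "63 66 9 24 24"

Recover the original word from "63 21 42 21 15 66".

select

d(#4)→18 and i(#9)→33: differences scale by 3, so n = 3·pos + 6. The formula is n = 3×(alphabet index, a=1) + 6.
Reversing it on 63 21 42 21 15 66: 63→(63−6)÷3=19=s, 21→(21−6)÷3=5=e, 42→(42−6)÷3=12=l, 21→(21−6)÷3=5=e, 15→(15−6)÷3=3=c, 66→(66−6)÷3=20=t.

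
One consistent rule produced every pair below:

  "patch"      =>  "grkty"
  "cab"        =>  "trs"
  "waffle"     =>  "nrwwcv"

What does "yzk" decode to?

Every letter moves 17 places later in the alphabet, wrapping around z→a.
Undoing it on yzk: y−17=h, z−17=i, k−17=t.

hit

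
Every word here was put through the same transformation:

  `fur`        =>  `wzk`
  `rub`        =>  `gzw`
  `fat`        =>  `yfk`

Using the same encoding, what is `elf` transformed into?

kqj

The output letters match the input read backwards, each shifted +5: fur reversed is ruf. Two steps: reverse the string, then apply a Caesar shift of +5.
For elf: reverse → fle; then shift: f+5=k, l+5=q, e+5=j.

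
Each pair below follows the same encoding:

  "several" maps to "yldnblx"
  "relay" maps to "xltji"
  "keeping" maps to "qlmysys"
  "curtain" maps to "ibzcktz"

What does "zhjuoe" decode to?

In several: s→y is +6, e→l is +7, v→d is +8, e→n is +9 — the shift increases by 1 each position. The shift increases by 1 at each position, starting from +6: 6, 7, 8, ….
Reversing it on zhjuoe: z−6=t, h−7=a, j−8=b, u−9=l, o−10=e, e−11=t.

tablet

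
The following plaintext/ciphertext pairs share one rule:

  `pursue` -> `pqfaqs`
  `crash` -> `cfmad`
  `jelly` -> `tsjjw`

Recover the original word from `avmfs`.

This is an affine cipher: with a=0,…,z=25, each position x becomes (21x+12) mod 26.
Undoing it on avmfs: a(0)→5·(0−12)≡18=s; v(21)→5·(21−12)≡19=t; m(12)→5·(12−12)≡0=a; f(5)→5·(5−12)≡17=r; s(18)→5·(18−12)≡4=e (all mod 26).

stare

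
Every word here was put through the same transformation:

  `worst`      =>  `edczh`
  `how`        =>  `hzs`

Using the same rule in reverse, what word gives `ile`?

tax

The output letters match the input read backwards, each shifted +11: worst reversed is tsrow. Read the word backwards and shift each letter +11.
Reversing it on ile: shift back: i−11=x, l−11=a, e−11=t → xat; then reverse → tax.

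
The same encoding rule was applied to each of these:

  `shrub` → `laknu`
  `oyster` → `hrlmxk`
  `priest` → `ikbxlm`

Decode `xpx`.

ewe

Compare letters: s→l is +19, h→a is +19, r→k is +19 — a constant shift. Every letter moves 19 places later in the alphabet, wrapping around z→a.
Reversing it on xpx: x−19=e, p−19=w, x−19=e.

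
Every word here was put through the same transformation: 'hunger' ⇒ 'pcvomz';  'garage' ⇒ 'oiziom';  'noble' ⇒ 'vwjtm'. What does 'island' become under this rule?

Compare letters: h→p is +8, u→c is +8, n→v is +8 — a constant shift. Every letter moves 8 places later in the alphabet, wrapping around z→a.
For island: i+8=q, s+8=a, l+8=t, a+8=i, n+8=v, d+8=l.

qativl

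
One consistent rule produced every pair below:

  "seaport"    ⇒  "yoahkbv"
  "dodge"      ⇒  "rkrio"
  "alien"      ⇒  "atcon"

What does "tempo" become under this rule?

s(18)→y(24) and e(4)→o(14) fit y≡23x+0 (mod 26); the inverse of 23 mod 26 is 17. This is an affine cipher: with a=0,…,z=25, each position x becomes (23x+0) mod 26.
Applying it to tempo: t(19)→23·19+0≡21=v; e(4)→23·4+0≡14=o; m(12)→23·12+0≡16=q; p(15)→23·15+0≡7=h; o(14)→23·14+0≡10=k (all mod 26).

voqhk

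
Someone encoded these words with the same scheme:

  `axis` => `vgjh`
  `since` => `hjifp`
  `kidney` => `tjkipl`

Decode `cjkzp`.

ridge

Each letter's alphabet position (a=0..z=25) is mapped through 5·x+21 mod 26 — an affine cipher.
Reversing it on cjkzp: c(2)→21·(2−21)≡17=r; j(9)→21·(9−21)≡8=i; k(10)→21·(10−21)≡3=d; z(25)→21·(25−21)≡6=g; p(15)→21·(15−21)≡4=e (all mod 26).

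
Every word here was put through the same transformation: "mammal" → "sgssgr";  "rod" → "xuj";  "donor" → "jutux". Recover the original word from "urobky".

Compare letters: m→s is +6, a→g is +6, m→s is +6 — a constant shift. Every letter moves 6 places later in the alphabet, wrapping around z→a.
Reversing it on urobky: u−6=o, r−6=l, o−6=i, b−6=v, k−6=e, y−6=s.

olives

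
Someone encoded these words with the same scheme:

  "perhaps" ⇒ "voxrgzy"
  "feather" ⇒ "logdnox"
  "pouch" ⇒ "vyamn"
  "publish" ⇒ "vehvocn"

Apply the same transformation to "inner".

Shifts by position in perhaps: pos 0: p→v (+6), pos 1: e→o (+10), pos 2: r→x (+6), pos 3: h→r (+10) — repeating every 2. The shifts repeat in a cycle of length 2: positions 0,1,… shift by +6, +10, then the pattern repeats.
Applying it to inner: i+6=o, n+10=x, n+6=t, e+10=o, r+6=x.

oxtox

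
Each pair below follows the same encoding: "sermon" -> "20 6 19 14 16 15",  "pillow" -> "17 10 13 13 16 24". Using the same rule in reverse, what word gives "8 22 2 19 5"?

guard

The number is (letter's place in the alphabet, a=1) + 1.
Undoing it on 8 22 2 19 5: 8→(8−1)÷1=7=g, 22→(22−1)÷1=21=u, 2→(2−1)÷1=1=a, 19→(19−1)÷1=18=r, 5→(5−1)÷1=4=d.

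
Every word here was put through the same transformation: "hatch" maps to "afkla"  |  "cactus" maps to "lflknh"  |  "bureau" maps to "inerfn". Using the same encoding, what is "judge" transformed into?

gnoxr

h(7)→a(0) and a(0)→f(5) fit y≡3x+5 (mod 26); the inverse of 3 mod 26 is 9. Each letter's alphabet position (a=0..z=25) is mapped through 3·x+5 mod 26 — an affine cipher.
Applying it to judge: j(9)→3·9+5≡6=g; u(20)→3·20+5≡13=n; d(3)→3·3+5≡14=o; g(6)→3·6+5≡23=x; e(4)→3·4+5≡17=r (all mod 26).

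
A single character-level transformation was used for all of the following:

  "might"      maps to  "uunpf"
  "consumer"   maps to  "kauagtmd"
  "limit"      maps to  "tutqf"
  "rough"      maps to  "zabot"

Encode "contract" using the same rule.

kaubdhkf

Shifts by position in might: pos 0: m→u (+8), pos 1: i→u (+12), pos 2: g→n (+7), pos 3: h→p (+8), pos 4: t→f (+12) — repeating every 3. It's a Vigenère-style cipher with numeric key [8,12,7]: position i shifts by key[i mod 3].
For contract: c+8=k, o+12=a, n+7=u, t+8=b, r+12=d, a+7=h, c+8=k, t+12=f.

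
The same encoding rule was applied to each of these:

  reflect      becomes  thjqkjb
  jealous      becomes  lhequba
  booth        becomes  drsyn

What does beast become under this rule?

dhexz

In reflect: r→t is +2, e→h is +3, f→j is +4, l→q is +5 — the shift increases by 1 each position. Each letter shifts forward by (position + 2), i.e. 2, 3, 4, … — the shift grows by one for each successive letter.
On beast: b+2=d, e+3=h, a+4=e, s+5=x, t+6=z.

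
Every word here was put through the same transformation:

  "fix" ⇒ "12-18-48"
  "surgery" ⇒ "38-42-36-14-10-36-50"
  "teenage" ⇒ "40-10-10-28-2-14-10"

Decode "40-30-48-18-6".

f(#6)→12 and i(#9)→18: differences scale by 2, so n = 2·pos + 0. Each letter becomes 2×(its alphabet position, a=1..z=26).
Decoding 40-30-48-18-6: 40→(40−0)÷2=20=t, 30→(30−0)÷2=15=o, 48→(48−0)÷2=24=x, 18→(18−0)÷2=9=i, 6→(6−0)÷2=3=c.

toxic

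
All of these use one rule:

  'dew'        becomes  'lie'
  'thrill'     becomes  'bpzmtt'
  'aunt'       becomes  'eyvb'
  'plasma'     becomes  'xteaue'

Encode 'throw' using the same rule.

bpzse

The shift depends on letter class: consonant d→l is +8, but vowel e→i is +4. Two shifts are in play — +4 for a/e/i/o/u, +8 for every other letter.
For throw: t(cons)+8=b, h(cons)+8=p, r(cons)+8=z, o(vowel)+4=s, w(cons)+8=e.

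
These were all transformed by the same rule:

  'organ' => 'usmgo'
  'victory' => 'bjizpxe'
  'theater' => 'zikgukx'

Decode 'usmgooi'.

It's a Vigenère-style cipher with numeric key [6,1,6]: position i shifts by key[i mod 3].
Reversing it on usmgooi: u−6=o, s−1=r, m−6=g, g−6=a, o−1=n, o−6=i, i−6=c.

organic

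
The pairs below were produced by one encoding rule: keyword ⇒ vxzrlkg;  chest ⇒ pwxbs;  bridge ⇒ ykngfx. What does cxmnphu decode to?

pelican

k(10)→v(21) and e(4)→x(23) fit y≡17x+7 (mod 26); the inverse of 17 mod 26 is 23. Treating letters as 0–25, the rule is x ↦ 17x + 7 (mod 26).
Reversing it on cxmnphu: c(2)→23·(2−7)≡15=p; x(23)→23·(23−7)≡4=e; m(12)→23·(12−7)≡11=l; n(13)→23·(13−7)≡8=i; p(15)→23·(15−7)≡2=c; h(7)→23·(7−7)≡0=a; u(20)→23·(20−7)≡13=n (all mod 26).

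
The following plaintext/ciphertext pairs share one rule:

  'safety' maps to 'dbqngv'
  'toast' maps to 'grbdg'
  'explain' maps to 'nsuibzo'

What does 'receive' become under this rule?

anhnzmn

This is an affine cipher: with a=0,…,z=25, each position x becomes (3x+1) mod 26.
Applying it to receive: r(17)→3·17+1≡0=a; e(4)→3·4+1≡13=n; c(2)→3·2+1≡7=h; e(4)→3·4+1≡13=n; i(8)→3·8+1≡25=z; v(21)→3·21+1≡12=m; e(4)→3·4+1≡13=n (all mod 26).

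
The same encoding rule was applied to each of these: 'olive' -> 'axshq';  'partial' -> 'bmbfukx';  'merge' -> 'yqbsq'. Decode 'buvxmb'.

Shifts by position in olive: pos 0: o→a (+12), pos 1: l→x (+12), pos 2: i→s (+10), pos 3: v→h (+12), pos 4: e→q (+12) — repeating every 3. The shifts repeat in a cycle of length 3: positions 0,1,… shift by +12, +12, +10, then the pattern repeats.
Undoing it on buvxmb: b−12=p, u−12=i, v−10=l, x−12=l, m−12=a, b−10=r.

pillar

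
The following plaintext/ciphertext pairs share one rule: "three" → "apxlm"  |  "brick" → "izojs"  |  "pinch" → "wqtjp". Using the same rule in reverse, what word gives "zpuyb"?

short

Shifts by position in three: pos 0: t→a (+7), pos 1: h→p (+8), pos 2: r→x (+6), pos 3: e→l (+7), pos 4: e→m (+8) — repeating every 3. It's a Vigenère-style cipher with numeric key [7,8,6]: position i shifts by key[i mod 3].
Reversing it on zpuyb: z−7=s, p−8=h, u−6=o, y−7=r, b−8=t.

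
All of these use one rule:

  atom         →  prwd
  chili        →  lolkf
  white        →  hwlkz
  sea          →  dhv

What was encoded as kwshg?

depth

The output letters match the input read backwards, each shifted +3: atom reversed is mota. Read the word backwards and shift each letter +3.
Decoding kwshg: shift back: k−3=h, w−3=t, s−3=p, h−3=e, g−3=d → htped; then reverse → depth.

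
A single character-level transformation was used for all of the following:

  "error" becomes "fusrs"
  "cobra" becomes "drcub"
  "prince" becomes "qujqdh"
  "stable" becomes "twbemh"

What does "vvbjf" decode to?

usage

The shifts repeat in a cycle of length 2: positions 0,1,… shift by +1, +3, then the pattern repeats.
Decoding vvbjf: v−1=u, v−3=s, b−1=a, j−3=g, f−1=e.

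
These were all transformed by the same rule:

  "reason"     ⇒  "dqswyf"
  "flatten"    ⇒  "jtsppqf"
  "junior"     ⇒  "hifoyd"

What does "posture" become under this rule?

rywpidq

Treating letters as 0–25, the rule is x ↦ 19x + 18 (mod 26).
Applying it to posture: p(15)→19·15+18≡17=r; o(14)→19·14+18≡24=y; s(18)→19·18+18≡22=w; t(19)→19·19+18≡15=p; u(20)→19·20+18≡8=i; r(17)→19·17+18≡3=d; e(4)→19·4+18≡16=q (all mod 26).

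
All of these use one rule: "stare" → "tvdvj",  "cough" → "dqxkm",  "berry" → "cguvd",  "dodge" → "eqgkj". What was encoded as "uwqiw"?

tuner

In stare: s→t is +1, t→v is +2, a→d is +3, r→v is +4 — the shift increases by 1 each position. The shift increases by 1 at each position, starting from +1: 1, 2, 3, ….
Reversing it on uwqiw: u−1=t, w−2=u, q−3=n, i−4=e, w−5=r.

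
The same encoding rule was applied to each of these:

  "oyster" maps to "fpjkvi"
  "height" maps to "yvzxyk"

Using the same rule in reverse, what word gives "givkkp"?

pretty

Compare letters: o→f is +17, y→p is +17, s→j is +17 — a constant shift. This is a Caesar cipher with shift 17.
Undoing it on givkkp: g−17=p, i−17=r, v−17=e, k−17=t, k−17=t, p−17=y.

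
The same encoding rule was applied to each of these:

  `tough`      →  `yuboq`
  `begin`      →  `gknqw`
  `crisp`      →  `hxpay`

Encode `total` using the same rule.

In tough: t→y is +5, o→u is +6, u→b is +7, g→o is +8 — the shift increases by 1 each position. Each letter shifts forward by (position + 5), i.e. 5, 6, 7, … — the shift grows by one for each successive letter.
Applying it to total: t+5=y, o+6=u, t+7=a, a+8=i, l+9=u.

yuaiu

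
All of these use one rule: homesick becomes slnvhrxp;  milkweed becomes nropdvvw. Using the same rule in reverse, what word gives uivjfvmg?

frequent

Each pair mirrors across the alphabet (h↔s, o↔l, m↔n): positions sum to 25. Each letter is replaced by its mirror in the alphabet: a↔z, b↔y, c↔x, and so on (the Atbash cipher).
Reversing it on uivjfvmg: u↔f, i↔r, v↔e, j↔q, f↔u, v↔e, m↔n, g↔t.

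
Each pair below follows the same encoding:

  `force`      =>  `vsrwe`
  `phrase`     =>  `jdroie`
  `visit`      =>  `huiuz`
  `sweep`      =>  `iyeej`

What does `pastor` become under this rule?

Treating letters as 0–25, the rule is x ↦ 17x + 14 (mod 26).
Applying it to pastor: p(15)→17·15+14≡9=j; a(0)→17·0+14≡14=o; s(18)→17·18+14≡8=i; t(19)→17·19+14≡25=z; o(14)→17·14+14≡18=s; r(17)→17·17+14≡17=r (all mod 26).

joizsr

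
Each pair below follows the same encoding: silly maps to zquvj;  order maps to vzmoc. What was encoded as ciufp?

valve

Each letter shifts forward by (position + 7), i.e. 7, 8, 9, … — the shift grows by one for each successive letter.
Decoding ciufp: c−7=v, i−8=a, u−9=l, f−10=v, p−11=e.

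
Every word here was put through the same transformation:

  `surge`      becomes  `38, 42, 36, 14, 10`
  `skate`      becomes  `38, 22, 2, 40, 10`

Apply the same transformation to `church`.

s(#19)→38 and u(#21)→42: differences scale by 2, so n = 2·pos + 0. With a=1..z=26, the number is 2·pos.
On church: c=3→6, h=8→16, u=21→42, r=18→36, c=3→6, h=8→16.

6, 16, 42, 36, 6, 16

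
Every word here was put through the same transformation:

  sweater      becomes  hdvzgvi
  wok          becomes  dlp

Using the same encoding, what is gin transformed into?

Each pair mirrors across the alphabet (s↔h, w↔d, e↔v): positions sum to 25. This is the alphabet-reversal cipher (Atbash): a becomes z, b becomes y, etc.
On gin: g↔t, i↔r, n↔m.

trm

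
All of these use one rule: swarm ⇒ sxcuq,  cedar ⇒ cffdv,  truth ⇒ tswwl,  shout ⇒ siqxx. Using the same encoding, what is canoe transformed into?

The shift increases by 1 at each position, starting from +0: 0, 1, 2, ….
On canoe: c+0=c, a+1=b, n+2=p, o+3=r, e+4=i.

cbpri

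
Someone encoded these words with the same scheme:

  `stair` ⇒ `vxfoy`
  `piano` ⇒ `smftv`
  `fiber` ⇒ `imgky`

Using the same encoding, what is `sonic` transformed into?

vssoj

Each letter shifts forward by (position + 3), i.e. 3, 4, 5, … — the shift grows by one for each successive letter.
On sonic: s+3=v, o+4=s, n+5=s, i+6=o, c+7=j.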